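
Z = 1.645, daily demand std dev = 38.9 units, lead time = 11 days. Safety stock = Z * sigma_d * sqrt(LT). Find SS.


Formula: SS = z * sigma_d * sqrt(LT)
sqrt(LT) = sqrt(11) = 3.3166
SS = 1.645 * 38.9 * 3.3166
SS = 212.2 units

212.2 units


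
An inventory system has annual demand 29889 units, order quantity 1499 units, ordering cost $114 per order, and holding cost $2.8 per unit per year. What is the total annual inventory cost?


TC = 29889/1499 * 114 + 1499/2 * 2.8

$4371.68


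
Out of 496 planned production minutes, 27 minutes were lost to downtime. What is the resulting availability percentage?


Formula: Availability = (Planned Time - Downtime) / Planned Time * 100
Uptime = 496 - 27 = 469 min
Availability = 469 / 496 * 100 = 94.6%

94.6%


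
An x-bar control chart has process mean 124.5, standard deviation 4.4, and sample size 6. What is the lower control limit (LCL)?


LCL = 124.5 - 3 * 4.4 / sqrt(6)

119.11


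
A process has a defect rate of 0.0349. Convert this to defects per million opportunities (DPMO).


DPMO = defect_rate * 1000000 = 0.0349 * 1000000

34900


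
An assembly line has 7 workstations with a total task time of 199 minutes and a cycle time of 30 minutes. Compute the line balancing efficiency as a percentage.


Formula: Efficiency = Sum of Task Times / (N_stations * CT) * 100
Total station capacity = 7 stations * 30 min = 210 min
Efficiency = 199 / 210 * 100 = 94.8%

94.8%


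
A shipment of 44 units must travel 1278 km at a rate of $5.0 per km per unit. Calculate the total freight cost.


TC = dist * cost * units = 1278 * 5.0 * 44 = $281160.00

$281160.00


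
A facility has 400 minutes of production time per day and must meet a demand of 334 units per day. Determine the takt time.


Formula: Takt Time = Available Production Time / Customer Demand
Takt = 400 min/day / 334 units/day
Takt = 1.2 min/unit

1.2 min/unit


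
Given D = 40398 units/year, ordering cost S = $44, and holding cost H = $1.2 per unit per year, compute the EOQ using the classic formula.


Formula: EOQ = sqrt(2 * D * S / H)
Numerator: 2 * 40398 * 44 = 3555024
2DS/H = 3555024 / 1.2 = 2962520.0
EOQ = sqrt(2962520.0) = 1721.2 units

1721.2 units


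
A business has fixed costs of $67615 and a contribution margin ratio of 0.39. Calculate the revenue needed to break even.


Formula: BER = Fixed Costs / Contribution Margin Ratio
BER = $67615 / 0.39
BER = $173371.79 (to the nearest cent)

$173371.79


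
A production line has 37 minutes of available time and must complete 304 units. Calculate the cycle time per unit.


Formula: CT = Available Time / Number of Units
CT = 37 min / 304 units
CT = 0.12 min/unit

0.12 min/unit


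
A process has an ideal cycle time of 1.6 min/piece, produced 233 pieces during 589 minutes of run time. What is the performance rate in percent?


Formula: Performance = (Ideal CT * Total Count) / Run Time * 100
Ideal output time = 1.6 * 233 = 372.8 min
Performance = 372.8 / 589 * 100 = 63.3%

63.3%


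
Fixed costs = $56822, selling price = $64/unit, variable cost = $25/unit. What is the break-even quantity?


Formula: BEQ = Fixed Costs / (Price - Variable Cost)
Contribution margin = $64 - $25 = $39/unit
BEQ = ceil($56822 / $39/unit) = ceil(1456.97) = 1457 units

1457 units


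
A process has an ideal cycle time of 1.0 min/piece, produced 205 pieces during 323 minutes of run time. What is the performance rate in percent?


Formula: Performance = (Ideal CT * Total Count) / Run Time * 100
Ideal output time = 1.0 * 205 = 205.0 min
Performance = 205.0 / 323 * 100 = 63.5%

63.5%


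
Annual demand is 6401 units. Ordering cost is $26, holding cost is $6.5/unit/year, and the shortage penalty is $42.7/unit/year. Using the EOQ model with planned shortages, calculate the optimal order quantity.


Formula: EOQ* = sqrt(2DS/H) * sqrt((H+P)/P)
Base EOQ = sqrt(2*6401*26/6.5) = 226.29 units
Correction = sqrt((6.5+42.7)/42.7) = 1.07342
EOQ* = 226.29 * 1.07342 = 242.9 units

242.9 units


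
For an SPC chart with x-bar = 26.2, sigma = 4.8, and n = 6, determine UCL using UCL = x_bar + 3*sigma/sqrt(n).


UCL = 26.2 + 3 * 4.8 / sqrt(6)

32.08


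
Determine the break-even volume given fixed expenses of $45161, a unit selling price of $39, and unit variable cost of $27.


Formula: BEQ = Fixed Costs / (Price - Variable Cost)
Contribution margin = $39 - $27 = $12/unit
BEQ = ceil($45161 / $12/unit) = ceil(3763.42) = 3764 units

3764 units


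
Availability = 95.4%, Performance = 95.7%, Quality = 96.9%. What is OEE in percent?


Formula: OEE = Availability * Performance * Quality / 10000
A * P = 95.4% * 95.7% / 100 = 91.3%
OEE = 91.3% * 96.9% / 100 = 88.5%

88.5%


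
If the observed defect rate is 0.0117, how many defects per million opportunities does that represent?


DPMO = defect_rate * 1000000 = 0.0117 * 1000000

11700


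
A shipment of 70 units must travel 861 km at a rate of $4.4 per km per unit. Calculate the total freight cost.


TC = dist * cost * units = 861 * 4.4 * 70 = $265188.00

$265188.00


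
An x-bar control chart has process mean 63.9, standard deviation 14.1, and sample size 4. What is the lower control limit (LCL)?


LCL = 63.9 - 3 * 14.1 / sqrt(4)

42.75


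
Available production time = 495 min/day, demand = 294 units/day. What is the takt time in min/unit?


Formula: Takt Time = Available Production Time / Customer Demand
Takt = 495 min/day / 294 units/day
Takt = 1.68 min/unit

1.68 min/unit


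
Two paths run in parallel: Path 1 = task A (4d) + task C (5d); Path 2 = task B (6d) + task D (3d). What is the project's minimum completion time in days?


Path 1 = 4 + 5 = 9 days
Path 2 = 6 + 3 = 9 days
Duration = max(9, 9) = 9 days

9 days


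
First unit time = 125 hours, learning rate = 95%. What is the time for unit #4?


Formula: T_n = T_1 * (learning_rate)^(log2(n)) where learning_rate = rate/100
Doublings = log2(4) = 2
T_n = 125 * 0.95^2
T_n = 125 * 0.9025 = 112.8 hours

112.8 hours


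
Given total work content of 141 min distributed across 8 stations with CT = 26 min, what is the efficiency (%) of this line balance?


Formula: Efficiency = Sum of Task Times / (N_stations * CT) * 100
Total station capacity = 8 stations * 26 min = 208 min
Efficiency = 141 / 208 * 100 = 67.8%

67.8%


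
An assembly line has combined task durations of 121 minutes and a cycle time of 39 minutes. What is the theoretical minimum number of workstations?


Formula: N_min = ceil(Sum of Task Times / Cycle Time)
N_min = ceil(121 min / 39 min) = ceil(3.1026)
N_min = 4 stations

4


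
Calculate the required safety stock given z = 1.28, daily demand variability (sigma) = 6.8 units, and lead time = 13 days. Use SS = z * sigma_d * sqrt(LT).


Formula: SS = z * sigma_d * sqrt(LT)
sqrt(LT) = sqrt(13) = 3.6056
SS = 1.28 * 6.8 * 3.6056
SS = 31.4 units

31.4 units


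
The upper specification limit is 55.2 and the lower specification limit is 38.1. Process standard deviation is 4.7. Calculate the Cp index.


Cp = (55.2 - 38.1) / (6 * 4.7)

0.61


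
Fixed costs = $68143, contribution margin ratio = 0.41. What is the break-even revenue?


Formula: BER = Fixed Costs / Contribution Margin Ratio
BER = $68143 / 0.41
BER = $166202.44 (to the nearest cent)

$166202.44


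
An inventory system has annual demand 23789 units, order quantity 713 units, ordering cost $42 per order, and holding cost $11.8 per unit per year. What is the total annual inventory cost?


TC = 23789/713 * 42 + 713/2 * 11.8

$5608.02


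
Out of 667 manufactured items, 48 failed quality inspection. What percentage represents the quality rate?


Formula: Quality Rate = Good Pieces / Total Pieces * 100
Good pieces = 667 - 48 = 619
QR = 619 / 667 * 100 = 92.8%

92.8%


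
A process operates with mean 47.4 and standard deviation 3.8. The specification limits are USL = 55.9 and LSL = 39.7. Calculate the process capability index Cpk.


Cpu = (55.9 - 47.4) / (3 * 3.8) = 0.75
Cpl = (47.4 - 39.7) / (3 * 3.8) = 0.68
Cpk = min(0.75, 0.68) = 0.68

0.68


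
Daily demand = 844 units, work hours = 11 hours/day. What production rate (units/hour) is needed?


Formula: Production Rate = Daily Demand / Available Hours
Rate = 844 units/day / 11 hours/day
Rate = 76.7 units/hour

76.7 units/hour


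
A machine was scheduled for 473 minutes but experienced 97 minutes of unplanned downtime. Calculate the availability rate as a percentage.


Formula: Availability = (Planned Time - Downtime) / Planned Time * 100
Uptime = 473 - 97 = 376 min
Availability = 376 / 473 * 100 = 79.5%

79.5%


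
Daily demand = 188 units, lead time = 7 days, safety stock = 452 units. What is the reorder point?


Formula: ROP = (Daily Demand * Lead Time) + Safety Stock
Demand during lead time = 188 * 7 = 1316 units
ROP = 1316 + 452 = 1768 units

1768 units


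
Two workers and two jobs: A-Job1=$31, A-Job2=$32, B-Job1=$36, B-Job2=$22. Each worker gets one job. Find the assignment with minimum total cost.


Option 1: A->1 + B->2 = $31 + $22 = $53
Option 2: A->2 + B->1 = $32 + $36 = $68
Min cost = min($53, $68) = $53

$53


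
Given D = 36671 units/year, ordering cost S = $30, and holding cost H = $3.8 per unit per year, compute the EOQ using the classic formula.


Formula: EOQ = sqrt(2 * D * S / H)
Numerator: 2 * 36671 * 30 = 2200260
2DS/H = 2200260 / 3.8 = 579015.8
EOQ = sqrt(579015.8) = 760.9 units

760.9 units


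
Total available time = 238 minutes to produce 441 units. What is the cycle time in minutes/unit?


Formula: CT = Available Time / Number of Units
CT = 238 min / 441 units
CT = 0.54 min/unit

0.54 min/unit


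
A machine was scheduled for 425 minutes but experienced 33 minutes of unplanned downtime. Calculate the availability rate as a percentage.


Formula: Availability = (Planned Time - Downtime) / Planned Time * 100
Uptime = 425 - 33 = 392 min
Availability = 392 / 425 * 100 = 92.2%

92.2%


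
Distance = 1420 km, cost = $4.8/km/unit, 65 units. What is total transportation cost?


TC = dist * cost * units = 1420 * 4.8 * 65 = $443040.00

$443040.00


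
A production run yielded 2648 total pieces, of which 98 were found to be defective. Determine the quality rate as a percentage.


Formula: Quality Rate = Good Pieces / Total Pieces * 100
Good pieces = 2648 - 98 = 2550
QR = 2550 / 2648 * 100 = 96.3%

96.3%


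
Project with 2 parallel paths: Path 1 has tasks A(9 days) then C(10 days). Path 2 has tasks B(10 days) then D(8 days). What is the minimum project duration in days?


Path 1 = 9 + 10 = 19 days
Path 2 = 10 + 8 = 18 days
Duration = max(19, 18) = 19 days

19 days


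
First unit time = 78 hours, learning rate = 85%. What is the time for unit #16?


Formula: T_n = T_1 * (learning_rate)^(log2(n)) where learning_rate = rate/100
Doublings = log2(16) = 4
T_n = 78 * 0.85^4
T_n = 78 * 0.522 = 40.7 hours

40.7 hours


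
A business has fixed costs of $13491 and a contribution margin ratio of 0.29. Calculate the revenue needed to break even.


Formula: BER = Fixed Costs / Contribution Margin Ratio
BER = $13491 / 0.29
BER = $46520.69 (to the nearest cent)

$46520.69


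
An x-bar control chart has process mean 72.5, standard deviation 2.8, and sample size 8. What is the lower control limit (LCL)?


LCL = 72.5 - 3 * 2.8 / sqrt(8)

69.53


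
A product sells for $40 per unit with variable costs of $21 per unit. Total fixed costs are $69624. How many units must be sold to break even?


Formula: BEQ = Fixed Costs / (Price - Variable Cost)
Contribution margin = $40 - $21 = $19/unit
BEQ = ceil($69624 / $19/unit) = ceil(3664.42) = 3665 units

3665 units


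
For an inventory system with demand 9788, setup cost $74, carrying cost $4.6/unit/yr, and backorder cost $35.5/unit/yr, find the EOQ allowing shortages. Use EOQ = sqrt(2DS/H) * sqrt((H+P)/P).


Formula: EOQ* = sqrt(2DS/H) * sqrt((H+P)/P)
Base EOQ = sqrt(2*9788*74/4.6) = 561.18 units
Correction = sqrt((4.6+35.5)/35.5) = 1.06282
EOQ* = 561.18 * 1.06282 = 596.4 units

596.4 units


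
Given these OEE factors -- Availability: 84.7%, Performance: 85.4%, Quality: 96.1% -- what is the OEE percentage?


Formula: OEE = Availability * Performance * Quality / 10000
A * P = 84.7% * 85.4% / 100 = 72.33%
OEE = 72.33% * 96.1% / 100 = 69.5%

69.5%


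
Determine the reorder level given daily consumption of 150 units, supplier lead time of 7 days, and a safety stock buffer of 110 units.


Formula: ROP = (Daily Demand * Lead Time) + Safety Stock
Demand during lead time = 150 * 7 = 1050 units
ROP = 1050 + 110 = 1160 units

1160 units


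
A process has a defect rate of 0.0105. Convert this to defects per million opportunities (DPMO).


DPMO = defect_rate * 1000000 = 0.0105 * 1000000

10500


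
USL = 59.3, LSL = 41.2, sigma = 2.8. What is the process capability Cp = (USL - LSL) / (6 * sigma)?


Cp = (59.3 - 41.2) / (6 * 2.8)

1.08


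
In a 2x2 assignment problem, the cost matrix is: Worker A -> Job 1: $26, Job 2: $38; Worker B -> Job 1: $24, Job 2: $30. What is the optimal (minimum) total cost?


Option 1: A->1 + B->2 = $26 + $30 = $56
Option 2: A->2 + B->1 = $38 + $24 = $62
Min cost = min($56, $62) = $56

$56


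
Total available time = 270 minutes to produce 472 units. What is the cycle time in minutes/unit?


Formula: CT = Available Time / Number of Units
CT = 270 min / 472 units
CT = 0.57 min/unit

0.57 min/unit


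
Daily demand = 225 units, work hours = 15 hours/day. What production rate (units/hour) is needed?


Formula: Production Rate = Daily Demand / Available Hours
Rate = 225 units/day / 15 hours/day
Rate = 15.0 units/hour

15.0 units/hour


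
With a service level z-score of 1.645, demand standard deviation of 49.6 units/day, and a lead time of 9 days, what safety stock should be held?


Formula: SS = z * sigma_d * sqrt(LT)
sqrt(LT) = sqrt(9) = 3.0
SS = 1.645 * 49.6 * 3.0
SS = 244.8 units

244.8 units


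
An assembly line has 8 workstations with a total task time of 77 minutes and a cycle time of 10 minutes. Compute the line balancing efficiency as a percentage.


Formula: Efficiency = Sum of Task Times / (N_stations * CT) * 100
Total station capacity = 8 stations * 10 min = 80 min
Efficiency = 77 / 80 * 100 = 96.3%

96.3%


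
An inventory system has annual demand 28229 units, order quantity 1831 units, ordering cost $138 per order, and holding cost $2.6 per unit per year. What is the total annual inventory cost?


TC = 28229/1831 * 138 + 1831/2 * 2.6

$4507.88


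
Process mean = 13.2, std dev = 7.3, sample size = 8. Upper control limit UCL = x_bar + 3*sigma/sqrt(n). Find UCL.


UCL = 13.2 + 3 * 7.3 / sqrt(8)

20.94


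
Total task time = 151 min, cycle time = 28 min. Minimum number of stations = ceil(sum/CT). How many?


Formula: N_min = ceil(Sum of Task Times / Cycle Time)
N_min = ceil(151 min / 28 min) = ceil(5.3929)
N_min = 6 stations

6


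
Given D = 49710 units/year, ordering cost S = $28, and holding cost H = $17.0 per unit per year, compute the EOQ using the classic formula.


Formula: EOQ = sqrt(2 * D * S / H)
Numerator: 2 * 49710 * 28 = 2783760
2DS/H = 2783760 / 17.0 = 163750.6
EOQ = sqrt(163750.6) = 404.7 units

404.7 units


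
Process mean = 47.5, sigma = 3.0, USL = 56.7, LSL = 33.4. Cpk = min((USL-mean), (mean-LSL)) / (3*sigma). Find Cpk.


Cpu = (56.7 - 47.5) / (3 * 3.0) = 1.02
Cpl = (47.5 - 33.4) / (3 * 3.0) = 1.57
Cpk = min(1.02, 1.57) = 1.02

1.02


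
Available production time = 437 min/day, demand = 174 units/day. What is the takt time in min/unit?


Formula: Takt Time = Available Production Time / Customer Demand
Takt = 437 min/day / 174 units/day
Takt = 2.51 min/unit

2.51 min/unit


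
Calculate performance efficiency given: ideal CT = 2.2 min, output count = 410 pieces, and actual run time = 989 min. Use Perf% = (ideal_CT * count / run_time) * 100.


Formula: Performance = (Ideal CT * Total Count) / Run Time * 100
Ideal output time = 2.2 * 410 = 902.0 min
Performance = 902.0 / 989 * 100 = 91.2%

91.2%


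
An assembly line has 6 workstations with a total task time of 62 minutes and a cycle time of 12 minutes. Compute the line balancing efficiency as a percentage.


Formula: Efficiency = Sum of Task Times / (N_stations * CT) * 100
Total station capacity = 6 stations * 12 min = 72 min
Efficiency = 62 / 72 * 100 = 86.1%

86.1%


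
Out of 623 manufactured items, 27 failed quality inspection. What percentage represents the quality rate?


Formula: Quality Rate = Good Pieces / Total Pieces * 100
Good pieces = 623 - 27 = 596
QR = 596 / 623 * 100 = 95.7%

95.7%


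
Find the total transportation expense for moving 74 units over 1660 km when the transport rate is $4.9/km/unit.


TC = dist * cost * units = 1660 * 4.9 * 74 = $601916.00

$601916.00


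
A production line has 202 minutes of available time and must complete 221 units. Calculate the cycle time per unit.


Formula: CT = Available Time / Number of Units
CT = 202 min / 221 units
CT = 0.91 min/unit

0.91 min/unit


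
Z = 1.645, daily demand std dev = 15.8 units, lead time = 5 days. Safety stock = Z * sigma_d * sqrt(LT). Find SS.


Formula: SS = z * sigma_d * sqrt(LT)
sqrt(LT) = sqrt(5) = 2.2361
SS = 1.645 * 15.8 * 2.2361
SS = 58.1 units

58.1 units


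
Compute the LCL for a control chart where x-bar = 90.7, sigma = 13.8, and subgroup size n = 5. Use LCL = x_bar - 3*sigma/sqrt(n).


LCL = 90.7 - 3 * 13.8 / sqrt(5)

72.19


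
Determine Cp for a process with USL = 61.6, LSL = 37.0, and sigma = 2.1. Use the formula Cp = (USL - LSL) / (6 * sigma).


Cp = (61.6 - 37.0) / (6 * 2.1)

1.95


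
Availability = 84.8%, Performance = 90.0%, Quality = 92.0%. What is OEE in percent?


Formula: OEE = Availability * Performance * Quality / 10000
A * P = 84.8% * 90.0% / 100 = 76.32%
OEE = 76.32% * 92.0% / 100 = 70.2%

70.2%


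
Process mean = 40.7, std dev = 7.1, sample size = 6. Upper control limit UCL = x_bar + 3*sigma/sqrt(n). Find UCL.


UCL = 40.7 + 3 * 7.1 / sqrt(6)

49.4


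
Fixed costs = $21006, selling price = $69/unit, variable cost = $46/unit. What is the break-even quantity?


Formula: BEQ = Fixed Costs / (Price - Variable Cost)
Contribution margin = $69 - $46 = $23/unit
BEQ = ceil($21006 / $23/unit) = ceil(913.3) = 914 units

914 units


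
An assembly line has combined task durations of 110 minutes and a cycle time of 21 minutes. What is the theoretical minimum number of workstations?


Formula: N_min = ceil(Sum of Task Times / Cycle Time)
N_min = ceil(110 min / 21 min) = ceil(5.2381)
N_min = 6 stations

6


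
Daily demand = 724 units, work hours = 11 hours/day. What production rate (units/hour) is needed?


Formula: Production Rate = Daily Demand / Available Hours
Rate = 724 units/day / 11 hours/day
Rate = 65.8 units/hour

65.8 units/hour


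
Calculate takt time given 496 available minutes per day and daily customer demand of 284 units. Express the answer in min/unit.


Formula: Takt Time = Available Production Time / Customer Demand
Takt = 496 min/day / 284 units/day
Takt = 1.75 min/unit

1.75 min/unit


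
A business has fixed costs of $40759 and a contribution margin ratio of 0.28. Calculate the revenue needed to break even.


Formula: BER = Fixed Costs / Contribution Margin Ratio
BER = $40759 / 0.28
BER = $145567.86 (to the nearest cent)

$145567.86


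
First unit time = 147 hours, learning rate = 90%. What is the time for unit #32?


Formula: T_n = T_1 * (learning_rate)^(log2(n)) where learning_rate = rate/100
Doublings = log2(32) = 5
T_n = 147 * 0.9^5
T_n = 147 * 0.5905 = 86.8 hours

86.8 hours


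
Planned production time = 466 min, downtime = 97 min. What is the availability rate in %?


Formula: Availability = (Planned Time - Downtime) / Planned Time * 100
Uptime = 466 - 97 = 369 min
Availability = 369 / 466 * 100 = 79.2%

79.2%


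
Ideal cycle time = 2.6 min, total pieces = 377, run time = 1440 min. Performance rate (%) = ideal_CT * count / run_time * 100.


Formula: Performance = (Ideal CT * Total Count) / Run Time * 100
Ideal output time = 2.6 * 377 = 980.2 min
Performance = 980.2 / 1440 * 100 = 68.1%

68.1%


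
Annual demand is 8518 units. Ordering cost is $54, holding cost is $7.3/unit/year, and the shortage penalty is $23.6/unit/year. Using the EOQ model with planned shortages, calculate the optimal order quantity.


Formula: EOQ* = sqrt(2DS/H) * sqrt((H+P)/P)
Base EOQ = sqrt(2*8518*54/7.3) = 354.99 units
Correction = sqrt((7.3+23.6)/23.6) = 1.14426
EOQ* = 354.99 * 1.14426 = 406.2 units

406.2 units


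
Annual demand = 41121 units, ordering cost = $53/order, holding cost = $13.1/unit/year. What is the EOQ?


Formula: EOQ = sqrt(2 * D * S / H)
Numerator: 2 * 41121 * 53 = 4358826
2DS/H = 4358826 / 13.1 = 332734.8
EOQ = sqrt(332734.8) = 576.8 units

576.8 units


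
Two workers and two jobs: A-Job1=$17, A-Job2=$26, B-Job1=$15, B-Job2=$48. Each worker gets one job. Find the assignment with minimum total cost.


Option 1: A->1 + B->2 = $17 + $48 = $65
Option 2: A->2 + B->1 = $26 + $15 = $41
Min cost = min($65, $41) = $41

$41


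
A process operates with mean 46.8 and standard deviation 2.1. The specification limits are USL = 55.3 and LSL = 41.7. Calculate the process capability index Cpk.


Cpu = (55.3 - 46.8) / (3 * 2.1) = 1.35
Cpl = (46.8 - 41.7) / (3 * 2.1) = 0.81
Cpk = min(1.35, 0.81) = 0.81

0.81


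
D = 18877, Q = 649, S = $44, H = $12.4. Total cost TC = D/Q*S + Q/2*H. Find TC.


TC = 18877/649 * 44 + 649/2 * 12.4

$5303.60


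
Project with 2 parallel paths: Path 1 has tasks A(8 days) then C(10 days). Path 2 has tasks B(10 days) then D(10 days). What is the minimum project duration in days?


Path 1 = 8 + 10 = 18 days
Path 2 = 10 + 10 = 20 days
Duration = max(18, 20) = 20 days

20 days


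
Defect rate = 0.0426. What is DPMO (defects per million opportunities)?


DPMO = defect_rate * 1000000 = 0.0426 * 1000000

42600


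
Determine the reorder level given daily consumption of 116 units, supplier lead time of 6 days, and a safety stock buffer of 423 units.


Formula: ROP = (Daily Demand * Lead Time) + Safety Stock
Demand during lead time = 116 * 6 = 696 units
ROP = 696 + 423 = 1119 units

1119 units


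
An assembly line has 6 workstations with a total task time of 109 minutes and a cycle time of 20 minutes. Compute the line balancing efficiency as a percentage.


Formula: Efficiency = Sum of Task Times / (N_stations * CT) * 100
Total station capacity = 6 stations * 20 min = 120 min
Efficiency = 109 / 120 * 100 = 90.8%

90.8%


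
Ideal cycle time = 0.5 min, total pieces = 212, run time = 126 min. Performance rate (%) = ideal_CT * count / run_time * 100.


Formula: Performance = (Ideal CT * Total Count) / Run Time * 100
Ideal output time = 0.5 * 212 = 106.0 min
Performance = 106.0 / 126 * 100 = 84.1%

84.1%


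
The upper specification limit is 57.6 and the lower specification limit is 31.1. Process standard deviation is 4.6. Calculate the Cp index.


Cp = (57.6 - 31.1) / (6 * 4.6)

0.96


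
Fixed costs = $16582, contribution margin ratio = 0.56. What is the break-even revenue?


Formula: BER = Fixed Costs / Contribution Margin Ratio
BER = $16582 / 0.56
BER = $29610.71 (to the nearest cent)

$29610.71


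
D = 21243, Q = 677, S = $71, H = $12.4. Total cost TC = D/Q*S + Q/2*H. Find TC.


TC = 21243/677 * 71 + 677/2 * 12.4

$6425.25


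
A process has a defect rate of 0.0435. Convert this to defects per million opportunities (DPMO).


DPMO = defect_rate * 1000000 = 0.0435 * 1000000

43500


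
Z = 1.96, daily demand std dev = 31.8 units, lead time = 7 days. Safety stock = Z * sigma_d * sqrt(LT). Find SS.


Formula: SS = z * sigma_d * sqrt(LT)
sqrt(LT) = sqrt(7) = 2.6458
SS = 1.96 * 31.8 * 2.6458
SS = 164.9 units

164.9 units


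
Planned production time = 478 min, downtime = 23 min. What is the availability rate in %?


Formula: Availability = (Planned Time - Downtime) / Planned Time * 100
Uptime = 478 - 23 = 455 min
Availability = 455 / 478 * 100 = 95.2%

95.2%


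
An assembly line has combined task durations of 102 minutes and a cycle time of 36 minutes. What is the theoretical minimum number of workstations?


Formula: N_min = ceil(Sum of Task Times / Cycle Time)
N_min = ceil(102 min / 36 min) = ceil(2.8333)
N_min = 3 stations

3


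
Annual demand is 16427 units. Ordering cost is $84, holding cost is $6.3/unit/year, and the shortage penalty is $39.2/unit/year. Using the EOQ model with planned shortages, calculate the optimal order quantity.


Formula: EOQ* = sqrt(2DS/H) * sqrt((H+P)/P)
Base EOQ = sqrt(2*16427*84/6.3) = 661.86 units
Correction = sqrt((6.3+39.2)/39.2) = 1.07736
EOQ* = 661.86 * 1.07736 = 713.1 units

713.1 units


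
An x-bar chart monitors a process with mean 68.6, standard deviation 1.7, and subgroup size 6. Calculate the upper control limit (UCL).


UCL = 68.6 + 3 * 1.7 / sqrt(6)

70.68


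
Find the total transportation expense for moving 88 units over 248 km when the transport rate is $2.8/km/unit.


TC = dist * cost * units = 248 * 2.8 * 88 = $61107.20

$61107.20


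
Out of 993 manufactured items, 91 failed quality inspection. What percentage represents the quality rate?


Formula: Quality Rate = Good Pieces / Total Pieces * 100
Good pieces = 993 - 91 = 902
QR = 902 / 993 * 100 = 90.8%

90.8%


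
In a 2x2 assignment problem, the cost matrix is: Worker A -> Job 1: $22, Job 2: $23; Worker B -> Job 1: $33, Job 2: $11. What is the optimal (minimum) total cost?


Option 1: A->1 + B->2 = $22 + $11 = $33
Option 2: A->2 + B->1 = $23 + $33 = $56
Min cost = min($33, $56) = $33

$33


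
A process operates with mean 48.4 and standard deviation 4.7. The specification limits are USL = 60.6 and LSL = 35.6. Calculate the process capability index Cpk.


Cpu = (60.6 - 48.4) / (3 * 4.7) = 0.87
Cpl = (48.4 - 35.6) / (3 * 4.7) = 0.91
Cpk = min(0.87, 0.91) = 0.87

0.87


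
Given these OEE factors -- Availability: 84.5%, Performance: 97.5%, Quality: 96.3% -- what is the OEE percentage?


Formula: OEE = Availability * Performance * Quality / 10000
A * P = 84.5% * 97.5% / 100 = 82.39%
OEE = 82.39% * 96.3% / 100 = 79.3%

79.3%


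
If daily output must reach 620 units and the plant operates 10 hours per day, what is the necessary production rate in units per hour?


Formula: Production Rate = Daily Demand / Available Hours
Rate = 620 units/day / 10 hours/day
Rate = 62.0 units/hour

62.0 units/hour


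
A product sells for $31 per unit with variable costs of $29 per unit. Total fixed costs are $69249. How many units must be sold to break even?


Formula: BEQ = Fixed Costs / (Price - Variable Cost)
Contribution margin = $31 - $29 = $2/unit
BEQ = ceil($69249 / $2/unit) = ceil(34624.5) = 34625 units

34625 units


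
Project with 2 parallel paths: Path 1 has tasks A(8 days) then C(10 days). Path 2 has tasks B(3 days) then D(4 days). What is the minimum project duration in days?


Path 1 = 8 + 10 = 18 days
Path 2 = 3 + 4 = 7 days
Duration = max(18, 7) = 18 days

18 days


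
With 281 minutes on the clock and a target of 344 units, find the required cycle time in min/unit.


Formula: CT = Available Time / Number of Units
CT = 281 min / 344 units
CT = 0.82 min/unit

0.82 min/unit


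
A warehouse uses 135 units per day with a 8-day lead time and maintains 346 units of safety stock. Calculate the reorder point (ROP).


Formula: ROP = (Daily Demand * Lead Time) + Safety Stock
Demand during lead time = 135 * 8 = 1080 units
ROP = 1080 + 346 = 1426 units

1426 units


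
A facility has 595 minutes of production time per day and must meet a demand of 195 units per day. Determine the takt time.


Formula: Takt Time = Available Production Time / Customer Demand
Takt = 595 min/day / 195 units/day
Takt = 3.05 min/unit

3.05 min/unit


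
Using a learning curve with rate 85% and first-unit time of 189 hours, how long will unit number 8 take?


Formula: T_n = T_1 * (learning_rate)^(log2(n)) where learning_rate = rate/100
Doublings = log2(8) = 3
T_n = 189 * 0.85^3
T_n = 189 * 0.6141 = 116.1 hours

116.1 hours


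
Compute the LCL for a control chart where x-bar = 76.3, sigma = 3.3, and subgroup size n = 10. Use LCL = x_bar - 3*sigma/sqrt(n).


LCL = 76.3 - 3 * 3.3 / sqrt(10)

73.17


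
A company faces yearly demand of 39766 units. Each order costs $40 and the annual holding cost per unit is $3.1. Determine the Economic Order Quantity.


Formula: EOQ = sqrt(2 * D * S / H)
Numerator: 2 * 39766 * 40 = 3181280
2DS/H = 3181280 / 3.1 = 1026219.4
EOQ = sqrt(1026219.4) = 1013.0 units

1013.0 units


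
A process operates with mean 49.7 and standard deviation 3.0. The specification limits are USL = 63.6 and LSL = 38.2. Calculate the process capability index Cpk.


Cpu = (63.6 - 49.7) / (3 * 3.0) = 1.54
Cpl = (49.7 - 38.2) / (3 * 3.0) = 1.28
Cpk = min(1.54, 1.28) = 1.28

1.28


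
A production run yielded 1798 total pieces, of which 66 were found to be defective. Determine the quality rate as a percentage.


Formula: Quality Rate = Good Pieces / Total Pieces * 100
Good pieces = 1798 - 66 = 1732
QR = 1732 / 1798 * 100 = 96.3%

96.3%


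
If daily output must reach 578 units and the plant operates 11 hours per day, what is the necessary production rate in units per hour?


Formula: Production Rate = Daily Demand / Available Hours
Rate = 578 units/day / 11 hours/day
Rate = 52.5 units/hour

52.5 units/hour


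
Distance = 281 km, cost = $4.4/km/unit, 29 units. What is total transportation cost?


TC = dist * cost * units = 281 * 4.4 * 29 = $35855.60

$35855.60


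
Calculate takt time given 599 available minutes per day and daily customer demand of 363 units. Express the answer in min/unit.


Formula: Takt Time = Available Production Time / Customer Demand
Takt = 599 min/day / 363 units/day
Takt = 1.65 min/unit

1.65 min/unit


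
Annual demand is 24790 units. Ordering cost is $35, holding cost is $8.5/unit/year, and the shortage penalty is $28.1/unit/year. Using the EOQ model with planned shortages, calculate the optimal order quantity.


Formula: EOQ* = sqrt(2DS/H) * sqrt((H+P)/P)
Base EOQ = sqrt(2*24790*35/8.5) = 451.83 units
Correction = sqrt((8.5+28.1)/28.1) = 1.14127
EOQ* = 451.83 * 1.14127 = 515.7 units

515.7 units


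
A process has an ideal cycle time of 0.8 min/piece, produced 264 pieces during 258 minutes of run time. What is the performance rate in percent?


Formula: Performance = (Ideal CT * Total Count) / Run Time * 100
Ideal output time = 0.8 * 264 = 211.2 min
Performance = 211.2 / 258 * 100 = 81.9%

81.9%


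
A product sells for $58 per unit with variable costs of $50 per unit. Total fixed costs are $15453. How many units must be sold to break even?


Formula: BEQ = Fixed Costs / (Price - Variable Cost)
Contribution margin = $58 - $50 = $8/unit
BEQ = ceil($15453 / $8/unit) = ceil(1931.62) = 1932 units

1932 units


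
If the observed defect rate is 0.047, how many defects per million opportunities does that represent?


DPMO = defect_rate * 1000000 = 0.047 * 1000000

47000


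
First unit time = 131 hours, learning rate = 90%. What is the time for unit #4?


Formula: T_n = T_1 * (learning_rate)^(log2(n)) where learning_rate = rate/100
Doublings = log2(4) = 2
T_n = 131 * 0.9^2
T_n = 131 * 0.81 = 106.1 hours

106.1 hours


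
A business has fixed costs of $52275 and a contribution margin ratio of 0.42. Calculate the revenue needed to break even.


Formula: BER = Fixed Costs / Contribution Margin Ratio
BER = $52275 / 0.42
BER = $124464.29 (to the nearest cent)

$124464.29


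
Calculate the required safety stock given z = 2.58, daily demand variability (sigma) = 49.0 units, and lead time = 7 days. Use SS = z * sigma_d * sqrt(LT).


Formula: SS = z * sigma_d * sqrt(LT)
sqrt(LT) = sqrt(7) = 2.6458
SS = 2.58 * 49.0 * 2.6458
SS = 334.5 units

334.5 units


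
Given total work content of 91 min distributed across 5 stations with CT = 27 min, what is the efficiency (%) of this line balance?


Formula: Efficiency = Sum of Task Times / (N_stations * CT) * 100
Total station capacity = 5 stations * 27 min = 135 min
Efficiency = 91 / 135 * 100 = 67.4%

67.4%


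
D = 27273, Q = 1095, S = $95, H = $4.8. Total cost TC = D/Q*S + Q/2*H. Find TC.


TC = 27273/1095 * 95 + 1095/2 * 4.8

$4994.15


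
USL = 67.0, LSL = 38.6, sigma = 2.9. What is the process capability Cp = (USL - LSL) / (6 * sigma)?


Cp = (67.0 - 38.6) / (6 * 2.9)

1.63


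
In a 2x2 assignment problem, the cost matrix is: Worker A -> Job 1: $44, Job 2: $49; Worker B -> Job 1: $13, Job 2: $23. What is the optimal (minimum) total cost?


Option 1: A->1 + B->2 = $44 + $23 = $67
Option 2: A->2 + B->1 = $49 + $13 = $62
Min cost = min($67, $62) = $62

$62


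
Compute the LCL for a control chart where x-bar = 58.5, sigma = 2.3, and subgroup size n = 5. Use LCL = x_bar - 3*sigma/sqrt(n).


LCL = 58.5 - 3 * 2.3 / sqrt(5)

55.41


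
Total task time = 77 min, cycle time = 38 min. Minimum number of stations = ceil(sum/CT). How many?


Formula: N_min = ceil(Sum of Task Times / Cycle Time)
N_min = ceil(77 min / 38 min) = ceil(2.0263)
N_min = 3 stations

3


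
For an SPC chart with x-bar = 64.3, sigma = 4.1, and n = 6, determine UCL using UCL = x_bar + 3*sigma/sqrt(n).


UCL = 64.3 + 3 * 4.1 / sqrt(6)

69.32


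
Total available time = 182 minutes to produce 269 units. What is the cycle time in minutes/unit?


Formula: CT = Available Time / Number of Units
CT = 182 min / 269 units
CT = 0.68 min/unit

0.68 min/unit


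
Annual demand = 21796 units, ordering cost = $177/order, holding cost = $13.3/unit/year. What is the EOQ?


Formula: EOQ = sqrt(2 * D * S / H)
Numerator: 2 * 21796 * 177 = 7715784
2DS/H = 7715784 / 13.3 = 580134.1
EOQ = sqrt(580134.1) = 761.7 units

761.7 units


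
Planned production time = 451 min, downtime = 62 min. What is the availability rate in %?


Formula: Availability = (Planned Time - Downtime) / Planned Time * 100
Uptime = 451 - 62 = 389 min
Availability = 389 / 451 * 100 = 86.3%

86.3%


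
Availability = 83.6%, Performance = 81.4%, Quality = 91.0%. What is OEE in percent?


Formula: OEE = Availability * Performance * Quality / 10000
A * P = 83.6% * 81.4% / 100 = 68.05%
OEE = 68.05% * 91.0% / 100 = 61.9%

61.9%


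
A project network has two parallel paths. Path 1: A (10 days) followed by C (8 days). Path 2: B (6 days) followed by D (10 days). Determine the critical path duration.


Path 1 = 10 + 8 = 18 days
Path 2 = 6 + 10 = 16 days
Duration = max(18, 16) = 18 days

18 days


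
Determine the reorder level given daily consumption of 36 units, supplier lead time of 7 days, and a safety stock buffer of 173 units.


Formula: ROP = (Daily Demand * Lead Time) + Safety Stock
Demand during lead time = 36 * 7 = 252 units
ROP = 252 + 173 = 425 units

425 units


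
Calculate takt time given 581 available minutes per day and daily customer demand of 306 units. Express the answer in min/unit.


Formula: Takt Time = Available Production Time / Customer Demand
Takt = 581 min/day / 306 units/day
Takt = 1.9 min/unit

1.9 min/unit


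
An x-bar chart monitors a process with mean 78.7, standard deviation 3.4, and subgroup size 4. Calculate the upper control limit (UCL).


UCL = 78.7 + 3 * 3.4 / sqrt(4)

83.8


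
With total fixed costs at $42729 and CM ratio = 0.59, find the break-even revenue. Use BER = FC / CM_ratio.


Formula: BER = Fixed Costs / Contribution Margin Ratio
BER = $42729 / 0.59
BER = $72422.03 (to the nearest cent)

$72422.03


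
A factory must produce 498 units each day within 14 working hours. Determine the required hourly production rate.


Formula: Production Rate = Daily Demand / Available Hours
Rate = 498 units/day / 14 hours/day
Rate = 35.6 units/hour

35.6 units/hour


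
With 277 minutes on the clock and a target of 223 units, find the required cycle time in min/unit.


Formula: CT = Available Time / Number of Units
CT = 277 min / 223 units
CT = 1.24 min/unit

1.24 min/unit


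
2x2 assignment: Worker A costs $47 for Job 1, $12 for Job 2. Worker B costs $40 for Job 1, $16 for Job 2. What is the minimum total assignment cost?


Option 1: A->1 + B->2 = $47 + $16 = $63
Option 2: A->2 + B->1 = $12 + $40 = $52
Min cost = min($63, $52) = $52

$52


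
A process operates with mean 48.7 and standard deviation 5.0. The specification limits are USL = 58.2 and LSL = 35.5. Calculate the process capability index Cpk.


Cpu = (58.2 - 48.7) / (3 * 5.0) = 0.63
Cpl = (48.7 - 35.5) / (3 * 5.0) = 0.88
Cpk = min(0.63, 0.88) = 0.63

0.63


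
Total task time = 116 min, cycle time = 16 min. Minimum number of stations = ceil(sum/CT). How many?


Formula: N_min = ceil(Sum of Task Times / Cycle Time)
N_min = ceil(116 min / 16 min) = ceil(7.25)
N_min = 8 stations

8


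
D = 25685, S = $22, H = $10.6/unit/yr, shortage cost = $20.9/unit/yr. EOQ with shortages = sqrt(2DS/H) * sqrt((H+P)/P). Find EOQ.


Formula: EOQ* = sqrt(2DS/H) * sqrt((H+P)/P)
Base EOQ = sqrt(2*25685*22/10.6) = 326.52 units
Correction = sqrt((10.6+20.9)/20.9) = 1.22767
EOQ* = 326.52 * 1.22767 = 400.9 units

400.9 units


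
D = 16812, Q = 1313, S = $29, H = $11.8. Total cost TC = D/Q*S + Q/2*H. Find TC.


TC = 16812/1313 * 29 + 1313/2 * 11.8

$8118.02


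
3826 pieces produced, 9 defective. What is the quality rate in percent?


Formula: Quality Rate = Good Pieces / Total Pieces * 100
Good pieces = 3826 - 9 = 3817
QR = 3817 / 3826 * 100 = 99.8%

99.8%


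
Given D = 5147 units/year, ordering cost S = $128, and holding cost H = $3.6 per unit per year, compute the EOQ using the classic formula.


Formula: EOQ = sqrt(2 * D * S / H)
Numerator: 2 * 5147 * 128 = 1317632
2DS/H = 1317632 / 3.6 = 366008.9
EOQ = sqrt(366008.9) = 605.0 units

605.0 units


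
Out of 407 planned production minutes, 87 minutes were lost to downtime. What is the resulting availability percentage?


Formula: Availability = (Planned Time - Downtime) / Planned Time * 100
Uptime = 407 - 87 = 320 min
Availability = 320 / 407 * 100 = 78.6%

78.6%


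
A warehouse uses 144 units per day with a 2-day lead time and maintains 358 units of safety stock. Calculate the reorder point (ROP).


Formula: ROP = (Daily Demand * Lead Time) + Safety Stock
Demand during lead time = 144 * 2 = 288 units
ROP = 288 + 358 = 646 units

646 units


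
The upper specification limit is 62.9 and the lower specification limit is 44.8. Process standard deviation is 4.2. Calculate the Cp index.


Cp = (62.9 - 44.8) / (6 * 4.2)

0.72


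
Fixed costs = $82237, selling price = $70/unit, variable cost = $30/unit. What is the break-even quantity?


Formula: BEQ = Fixed Costs / (Price - Variable Cost)
Contribution margin = $70 - $30 = $40/unit
BEQ = ceil($82237 / $40/unit) = ceil(2055.93) = 2056 units

2056 units


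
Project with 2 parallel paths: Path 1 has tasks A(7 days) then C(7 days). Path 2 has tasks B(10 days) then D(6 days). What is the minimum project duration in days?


Path 1 = 7 + 7 = 14 days
Path 2 = 10 + 6 = 16 days
Duration = max(14, 16) = 16 days

16 days


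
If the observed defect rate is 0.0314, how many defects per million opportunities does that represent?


DPMO = defect_rate * 1000000 = 0.0314 * 1000000

31400


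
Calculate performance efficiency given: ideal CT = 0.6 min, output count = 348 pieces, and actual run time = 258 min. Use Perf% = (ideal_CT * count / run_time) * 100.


Formula: Performance = (Ideal CT * Total Count) / Run Time * 100
Ideal output time = 0.6 * 348 = 208.8 min
Performance = 208.8 / 258 * 100 = 80.9%

80.9%
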